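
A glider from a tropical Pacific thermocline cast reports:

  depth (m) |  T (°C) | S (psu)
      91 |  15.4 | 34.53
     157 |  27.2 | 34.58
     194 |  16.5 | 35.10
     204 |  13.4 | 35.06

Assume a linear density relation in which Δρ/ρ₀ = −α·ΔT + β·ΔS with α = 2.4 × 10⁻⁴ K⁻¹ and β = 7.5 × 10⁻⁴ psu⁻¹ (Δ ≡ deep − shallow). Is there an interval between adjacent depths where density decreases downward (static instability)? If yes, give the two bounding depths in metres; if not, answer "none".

Evaluate Δρ/ρ₀ = −αΔT + βΔS across each adjacent pair:
  91–157 m: −αΔT+βΔS = −(2.4 × 10⁻⁴)(+11.8)+(7.5 × 10⁻⁴)(+0.05) = -2.8 × 10⁻³ → UNSTABLE
  157–194 m: −αΔT+βΔS = −(2.4 × 10⁻⁴)(-10.7)+(7.5 × 10⁻⁴)(+0.52) = 3.0 × 10⁻³ → stable
  194–204 m: −αΔT+βΔS = −(2.4 × 10⁻⁴)(-3.1)+(7.5 × 10⁻⁴)(-0.04) = 7.1 × 10⁻⁴ → stable
The 91–157 m interval has Δρ < 0: lighter water underlies denser water.

91–157 m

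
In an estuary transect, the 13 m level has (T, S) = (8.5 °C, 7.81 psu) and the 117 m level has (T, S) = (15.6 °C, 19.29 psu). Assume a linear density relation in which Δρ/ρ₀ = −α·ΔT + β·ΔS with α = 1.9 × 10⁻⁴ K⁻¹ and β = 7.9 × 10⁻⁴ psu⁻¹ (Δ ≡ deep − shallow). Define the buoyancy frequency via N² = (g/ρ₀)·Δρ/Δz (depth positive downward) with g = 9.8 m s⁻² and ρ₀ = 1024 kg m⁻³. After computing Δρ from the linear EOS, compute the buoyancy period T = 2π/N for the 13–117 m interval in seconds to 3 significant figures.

233 s

ΔT = +7.1 K, ΔS = +11.48 psu (deep − shallow).
Δρ/ρ₀ = −αΔT + βΔS = -1.349 × 10⁻³ + 9.0692 × 10⁻³ = 7.7202 × 10⁻³, so Δρ ≈ 7.905 kg m⁻³.
N² = (g/ρ₀)·Δρ/Δz = g·(Δρ/ρ₀)/Δz = 9.8 × 7.7202 × 10⁻³ / 104 = 7.2748 × 10⁻⁴ s⁻².
N = √(7.2748 × 10⁻⁴) = 0.026972 rad s⁻¹ → T = 2π/N = 232.95 s ≈ 233 s.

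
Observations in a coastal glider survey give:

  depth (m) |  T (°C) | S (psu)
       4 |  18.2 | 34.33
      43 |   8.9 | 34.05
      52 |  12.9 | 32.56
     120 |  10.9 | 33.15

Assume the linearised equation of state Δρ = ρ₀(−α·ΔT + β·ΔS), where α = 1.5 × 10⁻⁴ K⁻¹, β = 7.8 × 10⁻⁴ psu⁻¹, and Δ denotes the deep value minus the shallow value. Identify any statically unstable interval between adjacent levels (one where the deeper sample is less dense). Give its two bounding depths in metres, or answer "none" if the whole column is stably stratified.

43–52 m

Evaluate Δρ/ρ₀ = −αΔT + βΔS across each adjacent pair:
  4–43 m: −αΔT+βΔS = −(1.5 × 10⁻⁴)(-9.3)+(7.8 × 10⁻⁴)(-0.28) = 1.2 × 10⁻³ → stable
  43–52 m: −αΔT+βΔS = −(1.5 × 10⁻⁴)(+4.0)+(7.8 × 10⁻⁴)(-1.49) = -1.8 × 10⁻³ → UNSTABLE
  52–120 m: −αΔT+βΔS = −(1.5 × 10⁻⁴)(-2.0)+(7.8 × 10⁻⁴)(+0.59) = 7.6 × 10⁻⁴ → stable
The 43–52 m interval has Δρ < 0: lighter water underlies denser water.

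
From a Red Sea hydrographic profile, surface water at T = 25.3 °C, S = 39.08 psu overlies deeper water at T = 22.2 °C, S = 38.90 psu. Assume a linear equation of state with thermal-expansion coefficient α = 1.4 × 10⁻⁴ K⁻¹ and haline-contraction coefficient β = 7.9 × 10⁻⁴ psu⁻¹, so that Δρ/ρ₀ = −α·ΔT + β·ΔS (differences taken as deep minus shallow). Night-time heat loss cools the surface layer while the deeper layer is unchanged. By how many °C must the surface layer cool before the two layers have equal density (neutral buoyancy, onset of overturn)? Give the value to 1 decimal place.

2.1 °C

Neutral buoyancy requires Δρ = 0, i.e. −α(T_deep − T_surf′) + β(S_deep − S_surf) = 0.
T_surf′ = T_deep − (β/α)·ΔS = 22.2 − (7.9 × 10⁻⁴/1.4 × 10⁻⁴)·(-0.18) = 23.216 °C.
Cooling required: 25.3 − (23.216) = 2.084 °C.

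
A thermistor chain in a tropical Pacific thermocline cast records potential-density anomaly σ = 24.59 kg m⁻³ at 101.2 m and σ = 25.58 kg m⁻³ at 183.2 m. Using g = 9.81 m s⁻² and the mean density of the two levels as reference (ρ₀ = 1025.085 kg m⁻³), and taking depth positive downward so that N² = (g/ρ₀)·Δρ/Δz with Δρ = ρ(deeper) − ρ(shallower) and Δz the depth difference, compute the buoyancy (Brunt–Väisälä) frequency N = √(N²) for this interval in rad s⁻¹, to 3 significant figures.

0.0107 rad s⁻¹

Δρ = 1025.58 − 1024.59 = 0.99 kg m⁻³ over Δz = 183.2 − 101.2 = 82 m.
N² = (9.81/1025.085) × (0.99/82) = 1.1554 × 10⁻⁴ s⁻².
N = √(1.1554 × 10⁻⁴) = 0.010749 rad s⁻¹ ≈ 0.0107 rad s⁻¹.
A positive N² confirms static stability across the interval.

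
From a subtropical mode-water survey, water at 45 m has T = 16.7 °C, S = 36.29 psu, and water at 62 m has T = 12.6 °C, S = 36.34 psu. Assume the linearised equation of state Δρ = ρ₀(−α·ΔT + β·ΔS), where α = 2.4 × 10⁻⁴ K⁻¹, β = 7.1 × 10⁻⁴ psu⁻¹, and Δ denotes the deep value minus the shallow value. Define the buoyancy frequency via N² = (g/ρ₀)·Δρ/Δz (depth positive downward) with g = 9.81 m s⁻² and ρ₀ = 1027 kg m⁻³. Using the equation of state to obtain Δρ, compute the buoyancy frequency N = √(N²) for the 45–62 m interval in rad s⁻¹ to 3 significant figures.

ΔT = -4.1 K, ΔS = +0.05 psu (deep − shallow).
Δρ/ρ₀ = −αΔT + βΔS = 9.84 × 10⁻⁴ + 3.55 × 10⁻⁵ = 1.0195 × 10⁻³, so Δρ ≈ 1.047 kg m⁻³.
N² = (g/ρ₀)·Δρ/Δz = g·(Δρ/ρ₀)/Δz = 9.81 × 1.0195 × 10⁻³ / 17 = 5.8831 × 10⁻⁴ s⁻².
N = √(5.8831 × 10⁻⁴) = 0.024255 rad s⁻¹ ≈ 0.0243 rad s⁻¹.

0.0243 rad s⁻¹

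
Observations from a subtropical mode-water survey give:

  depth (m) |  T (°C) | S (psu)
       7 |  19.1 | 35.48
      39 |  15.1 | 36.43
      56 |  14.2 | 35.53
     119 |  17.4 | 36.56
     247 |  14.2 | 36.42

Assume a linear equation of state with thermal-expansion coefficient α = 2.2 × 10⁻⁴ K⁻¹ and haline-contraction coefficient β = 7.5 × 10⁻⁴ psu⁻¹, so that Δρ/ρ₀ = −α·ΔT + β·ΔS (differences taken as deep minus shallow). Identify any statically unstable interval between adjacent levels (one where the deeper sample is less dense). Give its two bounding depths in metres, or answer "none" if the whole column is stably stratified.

39–56 m

Evaluate Δρ/ρ₀ = −αΔT + βΔS across each adjacent pair:
  7–39 m: −αΔT+βΔS = −(2.2 × 10⁻⁴)(-4.0)+(7.5 × 10⁻⁴)(+0.95) = 1.6 × 10⁻³ → stable
  39–56 m: −αΔT+βΔS = −(2.2 × 10⁻⁴)(-0.9)+(7.5 × 10⁻⁴)(-0.90) = -4.8 × 10⁻⁴ → UNSTABLE
  56–119 m: −αΔT+βΔS = −(2.2 × 10⁻⁴)(+3.2)+(7.5 × 10⁻⁴)(+1.03) = 6.8 × 10⁻⁵ → stable
  119–247 m: −αΔT+βΔS = −(2.2 × 10⁻⁴)(-3.2)+(7.5 × 10⁻⁴)(-0.14) = 6.0 × 10⁻⁴ → stable
The 39–56 m interval has Δρ < 0: lighter water underlies denser water.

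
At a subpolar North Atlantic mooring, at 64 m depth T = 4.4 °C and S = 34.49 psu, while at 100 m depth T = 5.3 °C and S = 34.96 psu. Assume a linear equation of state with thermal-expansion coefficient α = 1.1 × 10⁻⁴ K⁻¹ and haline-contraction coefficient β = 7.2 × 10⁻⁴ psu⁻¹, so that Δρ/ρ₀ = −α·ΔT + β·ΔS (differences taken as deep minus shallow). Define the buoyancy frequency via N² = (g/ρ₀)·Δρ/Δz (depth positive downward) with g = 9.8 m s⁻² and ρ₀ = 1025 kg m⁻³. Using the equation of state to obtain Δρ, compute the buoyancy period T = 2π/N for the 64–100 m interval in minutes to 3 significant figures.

13.0 min

ΔT = +0.9 K, ΔS = +0.47 psu (deep − shallow).
Δρ/ρ₀ = −αΔT + βΔS = -9.90 × 10⁻⁵ + 3.384 × 10⁻⁴ = 2.394 × 10⁻⁴, so Δρ ≈ 0.2454 kg m⁻³.
N² = (g/ρ₀)·Δρ/Δz = g·(Δρ/ρ₀)/Δz = 9.8 × 2.394 × 10⁻⁴ / 36 = 6.5170 × 10⁻⁵ s⁻².
N = √(6.5170 × 10⁻⁵) = 8.0728 × 10⁻³ rad s⁻¹ → T = 2π/N = 778.32 s = 12.972 min ≈ 13.0 min.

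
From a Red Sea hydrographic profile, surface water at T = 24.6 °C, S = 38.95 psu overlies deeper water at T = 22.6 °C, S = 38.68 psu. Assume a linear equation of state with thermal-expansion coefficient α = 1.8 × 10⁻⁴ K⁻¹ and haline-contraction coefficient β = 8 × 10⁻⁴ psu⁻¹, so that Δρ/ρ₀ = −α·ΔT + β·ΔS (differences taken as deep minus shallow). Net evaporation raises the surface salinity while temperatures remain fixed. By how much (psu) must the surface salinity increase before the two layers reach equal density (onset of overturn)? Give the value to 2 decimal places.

Neutral buoyancy requires −α(T_deep − T_surf) + β(S_deep − S_surf′) = 0.
S_surf′ = S_deep − (α/β)·ΔT = 38.68 − (1.8 × 10⁻⁴/8 × 10⁻⁴)·(-2.0) = 39.1300 psu.
Increase required: 39.1300 − 38.95 = 0.1800 psu.

0.18 psu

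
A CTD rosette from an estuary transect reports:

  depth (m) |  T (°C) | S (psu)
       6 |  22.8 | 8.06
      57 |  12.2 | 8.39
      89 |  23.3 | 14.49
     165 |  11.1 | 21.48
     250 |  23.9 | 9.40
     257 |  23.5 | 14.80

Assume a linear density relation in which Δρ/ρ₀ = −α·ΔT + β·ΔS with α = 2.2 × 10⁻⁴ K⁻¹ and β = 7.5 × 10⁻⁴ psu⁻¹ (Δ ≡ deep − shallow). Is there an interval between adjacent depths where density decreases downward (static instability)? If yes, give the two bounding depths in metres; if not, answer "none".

165–250 m

Evaluate Δρ/ρ₀ = −αΔT + βΔS across each adjacent pair:
  6–57 m: −αΔT+βΔS = −(2.2 × 10⁻⁴)(-10.6)+(7.5 × 10⁻⁴)(+0.33) = 2.6 × 10⁻³ → stable
  57–89 m: −αΔT+βΔS = −(2.2 × 10⁻⁴)(+11.1)+(7.5 × 10⁻⁴)(+6.10) = 2.1 × 10⁻³ → stable
  89–165 m: −αΔT+βΔS = −(2.2 × 10⁻⁴)(-12.2)+(7.5 × 10⁻⁴)(+6.99) = 7.9 × 10⁻³ → stable
  165–250 m: −αΔT+βΔS = −(2.2 × 10⁻⁴)(+12.8)+(7.5 × 10⁻⁴)(-12.08) = -0.012 → UNSTABLE
  250–257 m: −αΔT+βΔS = −(2.2 × 10⁻⁴)(-0.4)+(7.5 × 10⁻⁴)(+5.40) = 4.1 × 10⁻³ → stable
The 165–250 m interval has Δρ < 0: lighter water underlies denser water.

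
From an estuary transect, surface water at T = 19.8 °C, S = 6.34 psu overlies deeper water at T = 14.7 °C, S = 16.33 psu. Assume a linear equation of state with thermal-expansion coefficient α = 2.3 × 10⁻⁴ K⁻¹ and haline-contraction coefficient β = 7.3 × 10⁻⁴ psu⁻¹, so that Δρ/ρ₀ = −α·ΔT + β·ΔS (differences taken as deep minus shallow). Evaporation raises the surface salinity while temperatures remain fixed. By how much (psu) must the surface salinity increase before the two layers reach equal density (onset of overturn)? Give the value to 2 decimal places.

Neutral buoyancy requires −α(T_deep − T_surf) + β(S_deep − S_surf′) = 0.
S_surf′ = S_deep − (α/β)·ΔT = 16.33 − (2.3 × 10⁻⁴/7.3 × 10⁻⁴)·(-5.1) = 17.9368 psu.
Increase required: 17.9368 − 6.34 = 11.5968 psu.

11.60 psu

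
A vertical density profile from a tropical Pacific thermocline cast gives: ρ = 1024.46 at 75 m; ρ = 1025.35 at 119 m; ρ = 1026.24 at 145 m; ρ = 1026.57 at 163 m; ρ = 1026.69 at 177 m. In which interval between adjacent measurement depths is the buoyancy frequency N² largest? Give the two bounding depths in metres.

119–145 m

Compute the density gradient over each adjacent pair:
  75–119 m: Δρ/Δz = 0.89/44 = 0.020 kg m⁻⁴
  119–145 m: Δρ/Δz = 0.89/26 = 0.034 kg m⁻⁴
  145–163 m: Δρ/Δz = 0.33/18 = 0.018 kg m⁻⁴
  163–177 m: Δρ/Δz = 0.12/14 = 8.6 × 10⁻³ kg m⁻⁴
The largest gradient is in the 119–145 m interval — the pycnocline.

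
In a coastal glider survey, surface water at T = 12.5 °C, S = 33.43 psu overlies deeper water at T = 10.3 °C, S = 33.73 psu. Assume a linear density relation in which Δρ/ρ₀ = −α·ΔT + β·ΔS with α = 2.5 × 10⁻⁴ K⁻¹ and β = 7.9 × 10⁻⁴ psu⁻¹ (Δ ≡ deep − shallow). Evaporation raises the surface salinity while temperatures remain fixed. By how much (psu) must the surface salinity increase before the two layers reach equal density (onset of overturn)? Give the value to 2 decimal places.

Neutral buoyancy requires −α(T_deep − T_surf) + β(S_deep − S_surf′) = 0.
S_surf′ = S_deep − (α/β)·ΔT = 33.73 − (2.5 × 10⁻⁴/7.9 × 10⁻⁴)·(-2.2) = 34.4262 psu.
Increase required: 34.4262 − 33.43 = 0.9962 psu.

1.00 psu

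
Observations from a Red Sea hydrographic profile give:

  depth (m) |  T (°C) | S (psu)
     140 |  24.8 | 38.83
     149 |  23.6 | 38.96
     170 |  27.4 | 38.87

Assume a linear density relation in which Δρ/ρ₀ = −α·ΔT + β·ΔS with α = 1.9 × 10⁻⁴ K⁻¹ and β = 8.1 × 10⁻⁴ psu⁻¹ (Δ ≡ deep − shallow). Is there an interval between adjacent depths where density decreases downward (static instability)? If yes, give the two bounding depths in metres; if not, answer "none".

Evaluate Δρ/ρ₀ = −αΔT + βΔS across each adjacent pair:
  140–149 m: −αΔT+βΔS = −(1.9 × 10⁻⁴)(-1.2)+(8.1 × 10⁻⁴)(+0.13) = 3.3 × 10⁻⁴ → stable
  149–170 m: −αΔT+βΔS = −(1.9 × 10⁻⁴)(+3.8)+(8.1 × 10⁻⁴)(-0.09) = -7.9 × 10⁻⁴ → UNSTABLE
The 149–170 m interval has Δρ < 0: lighter water underlies denser water.

149–170 m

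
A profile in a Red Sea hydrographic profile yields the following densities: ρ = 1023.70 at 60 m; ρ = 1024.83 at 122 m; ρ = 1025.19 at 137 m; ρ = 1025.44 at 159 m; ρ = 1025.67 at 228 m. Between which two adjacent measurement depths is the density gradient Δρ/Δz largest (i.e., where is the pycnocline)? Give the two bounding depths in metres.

Compute the density gradient over each adjacent pair:
  60–122 m: Δρ/Δz = 1.13/62 = 0.018 kg m⁻⁴
  122–137 m: Δρ/Δz = 0.36/15 = 0.024 kg m⁻⁴
  137–159 m: Δρ/Δz = 0.25/22 = 0.011 kg m⁻⁴
  159–228 m: Δρ/Δz = 0.23/69 = 3.3 × 10⁻³ kg m⁻⁴
The largest gradient is in the 122–137 m interval — the pycnocline.

122–137 m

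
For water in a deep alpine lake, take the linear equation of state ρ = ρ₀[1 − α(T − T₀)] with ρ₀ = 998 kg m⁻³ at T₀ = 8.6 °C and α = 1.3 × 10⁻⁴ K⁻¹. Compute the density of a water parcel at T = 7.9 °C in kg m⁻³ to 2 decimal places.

T − T₀ = -0.7 K.
Bracket = 1 − α·(-0.7) = 1 + (9.10 × 10⁻⁵) = 1.0000910.
ρ = 998 × 1.0000910 = 998.09 kg m⁻³.

998.09 kg m⁻³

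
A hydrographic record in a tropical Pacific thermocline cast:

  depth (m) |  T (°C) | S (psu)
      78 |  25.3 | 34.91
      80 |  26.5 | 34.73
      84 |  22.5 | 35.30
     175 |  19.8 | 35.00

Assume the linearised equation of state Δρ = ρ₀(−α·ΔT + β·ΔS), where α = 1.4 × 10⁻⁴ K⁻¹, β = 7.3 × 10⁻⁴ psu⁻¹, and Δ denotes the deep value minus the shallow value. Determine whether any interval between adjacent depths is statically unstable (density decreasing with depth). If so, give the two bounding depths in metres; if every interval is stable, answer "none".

78–80 m

Evaluate Δρ/ρ₀ = −αΔT + βΔS across each adjacent pair:
  78–80 m: −αΔT+βΔS = −(1.4 × 10⁻⁴)(+1.2)+(7.3 × 10⁻⁴)(-0.18) = -3.0 × 10⁻⁴ → UNSTABLE
  80–84 m: −αΔT+βΔS = −(1.4 × 10⁻⁴)(-4.0)+(7.3 × 10⁻⁴)(+0.57) = 9.8 × 10⁻⁴ → stable
  84–175 m: −αΔT+βΔS = −(1.4 × 10⁻⁴)(-2.7)+(7.3 × 10⁻⁴)(-0.30) = 1.6 × 10⁻⁴ → stable
The 78–80 m interval has Δρ < 0: lighter water underlies denser water.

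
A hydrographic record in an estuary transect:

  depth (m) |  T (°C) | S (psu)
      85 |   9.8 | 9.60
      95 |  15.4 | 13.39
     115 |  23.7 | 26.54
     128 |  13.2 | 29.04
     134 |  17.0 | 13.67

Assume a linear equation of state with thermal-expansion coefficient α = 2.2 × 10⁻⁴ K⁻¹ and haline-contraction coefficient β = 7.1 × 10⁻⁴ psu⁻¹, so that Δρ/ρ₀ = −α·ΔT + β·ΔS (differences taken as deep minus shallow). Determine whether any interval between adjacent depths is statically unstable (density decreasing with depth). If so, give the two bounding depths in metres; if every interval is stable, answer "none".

128–134 m

Evaluate Δρ/ρ₀ = −αΔT + βΔS across each adjacent pair:
  85–95 m: −αΔT+βΔS = −(2.2 × 10⁻⁴)(+5.6)+(7.1 × 10⁻⁴)(+3.79) = 1.5 × 10⁻³ → stable
  95–115 m: −αΔT+βΔS = −(2.2 × 10⁻⁴)(+8.3)+(7.1 × 10⁻⁴)(+13.15) = 7.5 × 10⁻³ → stable
  115–128 m: −αΔT+βΔS = −(2.2 × 10⁻⁴)(-10.5)+(7.1 × 10⁻⁴)(+2.50) = 4.1 × 10⁻³ → stable
  128–134 m: −αΔT+βΔS = −(2.2 × 10⁻⁴)(+3.8)+(7.1 × 10⁻⁴)(-15.37) = -0.012 → UNSTABLE
The 128–134 m interval has Δρ < 0: lighter water underlies denser water.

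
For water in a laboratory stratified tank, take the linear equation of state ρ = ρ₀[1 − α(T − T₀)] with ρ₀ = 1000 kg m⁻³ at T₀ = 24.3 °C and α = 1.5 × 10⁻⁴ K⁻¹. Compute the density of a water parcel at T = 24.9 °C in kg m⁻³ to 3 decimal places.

T − T₀ = +0.6 K.
Bracket = 1 − α·(+0.6) = 1 + (-9.00 × 10⁻⁵) = 0.9999100.
ρ = 1000 × 0.9999100 = 999.910 kg m⁻³.

999.910 kg m⁻³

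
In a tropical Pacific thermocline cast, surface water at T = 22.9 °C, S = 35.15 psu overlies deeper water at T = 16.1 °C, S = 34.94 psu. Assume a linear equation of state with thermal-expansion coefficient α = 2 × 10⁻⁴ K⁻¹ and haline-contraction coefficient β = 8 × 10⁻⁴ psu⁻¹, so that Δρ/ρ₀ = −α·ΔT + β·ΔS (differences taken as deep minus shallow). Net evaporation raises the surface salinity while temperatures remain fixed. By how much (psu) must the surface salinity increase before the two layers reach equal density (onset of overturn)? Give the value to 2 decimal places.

Neutral buoyancy requires −α(T_deep − T_surf) + β(S_deep − S_surf′) = 0.
S_surf′ = S_deep − (α/β)·ΔT = 34.94 − (2 × 10⁻⁴/8 × 10⁻⁴)·(-6.8) = 36.6400 psu.
Increase required: 36.6400 − 35.15 = 1.4900 psu.

1.49 psu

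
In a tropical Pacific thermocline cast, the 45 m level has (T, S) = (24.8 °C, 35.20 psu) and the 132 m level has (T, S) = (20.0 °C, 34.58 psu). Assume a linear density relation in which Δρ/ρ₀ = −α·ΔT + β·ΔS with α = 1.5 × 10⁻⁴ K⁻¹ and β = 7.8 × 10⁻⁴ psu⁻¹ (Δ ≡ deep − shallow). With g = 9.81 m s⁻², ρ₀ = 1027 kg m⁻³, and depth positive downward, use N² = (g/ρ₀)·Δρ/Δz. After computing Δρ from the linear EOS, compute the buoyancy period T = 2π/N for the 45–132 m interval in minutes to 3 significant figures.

20.3 min

ΔT = -4.8 K, ΔS = -0.62 psu (deep − shallow).
Δρ/ρ₀ = −αΔT + βΔS = 7.20 × 10⁻⁴ − 4.836 × 10⁻⁴ = 2.364 × 10⁻⁴, so Δρ ≈ 0.2428 kg m⁻³.
N² = (g/ρ₀)·Δρ/Δz = g·(Δρ/ρ₀)/Δz = 9.81 × 2.364 × 10⁻⁴ / 87 = 2.6656 × 10⁻⁵ s⁻².
N = √(2.6656 × 10⁻⁵) = 5.1629 × 10⁻³ rad s⁻¹ → T = 2π/N = 1.2170 × 10³ s = 20.283 min ≈ 20.3 min.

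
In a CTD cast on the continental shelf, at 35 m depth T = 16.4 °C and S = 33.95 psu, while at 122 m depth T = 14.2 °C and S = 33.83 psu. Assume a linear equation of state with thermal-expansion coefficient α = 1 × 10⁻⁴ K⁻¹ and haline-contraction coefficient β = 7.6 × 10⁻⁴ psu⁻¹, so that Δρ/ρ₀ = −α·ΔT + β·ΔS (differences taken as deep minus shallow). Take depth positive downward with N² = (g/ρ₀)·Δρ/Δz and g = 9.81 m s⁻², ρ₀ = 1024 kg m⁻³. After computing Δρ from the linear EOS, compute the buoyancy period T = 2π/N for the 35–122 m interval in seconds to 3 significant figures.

ΔT = -2.2 K, ΔS = -0.12 psu (deep − shallow).
Δρ/ρ₀ = −αΔT + βΔS = 2.20 × 10⁻⁴ − 9.12 × 10⁻⁵ = 1.288 × 10⁻⁴, so Δρ ≈ 0.1319 kg m⁻³.
N² = (g/ρ₀)·Δρ/Δz = g·(Δρ/ρ₀)/Δz = 9.81 × 1.288 × 10⁻⁴ / 87 = 1.4523 × 10⁻⁵ s⁻².
N = √(1.4523 × 10⁻⁵) = 3.8109 × 10⁻³ rad s⁻¹ → T = 2π/N = 1.6487 × 10³ s ≈ 1.65 × 10³ s.

1.65 × 10³ s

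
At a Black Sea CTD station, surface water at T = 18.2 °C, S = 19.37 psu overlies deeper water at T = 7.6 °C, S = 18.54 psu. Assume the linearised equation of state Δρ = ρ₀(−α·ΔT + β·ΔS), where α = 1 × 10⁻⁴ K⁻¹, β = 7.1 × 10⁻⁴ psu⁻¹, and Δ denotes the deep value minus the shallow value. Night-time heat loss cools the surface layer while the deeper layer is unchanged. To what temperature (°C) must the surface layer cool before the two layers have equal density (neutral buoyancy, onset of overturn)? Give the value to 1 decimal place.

13.5 °C

Neutral buoyancy requires Δρ = 0, i.e. −α(T_deep − T_surf′) + β(S_deep − S_surf) = 0.
T_surf′ = T_deep − (β/α)·ΔS = 7.6 − (7.1 × 10⁻⁴/1 × 10⁻⁴)·(-0.83) = 13.493 °C.
Cooling required: 18.2 − (13.493) = 4.707 °C.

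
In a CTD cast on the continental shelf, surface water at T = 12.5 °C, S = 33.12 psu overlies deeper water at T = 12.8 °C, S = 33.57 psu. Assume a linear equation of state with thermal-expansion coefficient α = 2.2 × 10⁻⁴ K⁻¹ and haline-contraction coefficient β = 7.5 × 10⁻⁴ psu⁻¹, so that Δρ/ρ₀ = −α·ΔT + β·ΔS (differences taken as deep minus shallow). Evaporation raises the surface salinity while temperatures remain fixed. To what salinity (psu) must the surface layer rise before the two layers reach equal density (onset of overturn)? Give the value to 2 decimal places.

33.48 psu

Neutral buoyancy requires −α(T_deep − T_surf) + β(S_deep − S_surf′) = 0.
S_surf′ = S_deep − (α/β)·ΔT = 33.57 − (2.2 × 10⁻⁴/7.5 × 10⁻⁴)·(+0.3) = 33.4820 psu.
Increase required: 33.4820 − 33.12 = 0.3620 psu.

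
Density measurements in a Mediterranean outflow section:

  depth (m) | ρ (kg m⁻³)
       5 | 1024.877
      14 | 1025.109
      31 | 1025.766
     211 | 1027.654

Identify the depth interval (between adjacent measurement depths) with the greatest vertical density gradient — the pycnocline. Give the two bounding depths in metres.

Compute the density gradient over each adjacent pair:
  5–14 m: Δρ/Δz = 0.232/9 = 0.026 kg m⁻⁴
  14–31 m: Δρ/Δz = 0.657/17 = 0.039 kg m⁻⁴
  31–211 m: Δρ/Δz = 1.888/180 = 0.010 kg m⁻⁴
The largest gradient is in the 14–31 m interval — the pycnocline.

14–31 m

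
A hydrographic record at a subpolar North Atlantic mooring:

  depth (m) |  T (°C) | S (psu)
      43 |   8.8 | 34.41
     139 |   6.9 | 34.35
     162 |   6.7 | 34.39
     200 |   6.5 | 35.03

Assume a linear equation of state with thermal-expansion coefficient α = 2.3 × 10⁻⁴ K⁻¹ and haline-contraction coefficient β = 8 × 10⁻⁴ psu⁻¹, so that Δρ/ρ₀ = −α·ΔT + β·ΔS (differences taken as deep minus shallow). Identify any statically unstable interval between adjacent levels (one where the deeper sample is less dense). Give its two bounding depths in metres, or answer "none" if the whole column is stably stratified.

Evaluate Δρ/ρ₀ = −αΔT + βΔS across each adjacent pair:
  43–139 m: −αΔT+βΔS = −(2.3 × 10⁻⁴)(-1.9)+(8 × 10⁻⁴)(-0.06) = 3.9 × 10⁻⁴ → stable
  139–162 m: −αΔT+βΔS = −(2.3 × 10⁻⁴)(-0.2)+(8 × 10⁻⁴)(+0.04) = 7.8 × 10⁻⁵ → stable
  162–200 m: −αΔT+βΔS = −(2.3 × 10⁻⁴)(-0.2)+(8 × 10⁻⁴)(+0.64) = 5.6 × 10⁻⁴ → stable
Every interval has Δρ > 0: the column is stably stratified throughout.

none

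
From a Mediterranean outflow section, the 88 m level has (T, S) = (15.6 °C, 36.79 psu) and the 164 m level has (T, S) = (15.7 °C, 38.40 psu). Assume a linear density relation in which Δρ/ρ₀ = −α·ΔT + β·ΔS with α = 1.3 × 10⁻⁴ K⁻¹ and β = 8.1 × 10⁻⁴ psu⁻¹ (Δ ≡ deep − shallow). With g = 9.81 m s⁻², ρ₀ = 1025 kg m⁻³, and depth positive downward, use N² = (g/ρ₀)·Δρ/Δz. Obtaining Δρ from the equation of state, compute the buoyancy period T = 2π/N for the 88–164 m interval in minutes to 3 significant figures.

ΔT = +0.1 K, ΔS = +1.61 psu (deep − shallow).
Δρ/ρ₀ = −αΔT + βΔS = -1.30 × 10⁻⁵ + 1.3041 × 10⁻³ = 1.2911 × 10⁻³, so Δρ ≈ 1.323 kg m⁻³.
N² = (g/ρ₀)·Δρ/Δz = g·(Δρ/ρ₀)/Δz = 9.81 × 1.2911 × 10⁻³ / 76 = 1.6665 × 10⁻⁴ s⁻².
N = √(1.6665 × 10⁻⁴) = 0.012909 rad s⁻¹ → T = 2π/N = 486.73 s = 8.1122 min ≈ 8.11 min.

8.11 min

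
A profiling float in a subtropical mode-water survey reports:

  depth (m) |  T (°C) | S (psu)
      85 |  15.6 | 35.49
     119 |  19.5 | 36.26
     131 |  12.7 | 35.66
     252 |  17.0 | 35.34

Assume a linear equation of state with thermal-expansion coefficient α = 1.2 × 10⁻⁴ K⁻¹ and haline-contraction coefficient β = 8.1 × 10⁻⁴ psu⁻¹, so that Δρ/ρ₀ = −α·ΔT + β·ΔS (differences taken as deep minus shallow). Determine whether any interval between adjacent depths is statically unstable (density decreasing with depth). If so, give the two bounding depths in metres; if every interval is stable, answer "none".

131–252 m

Evaluate Δρ/ρ₀ = −αΔT + βΔS across each adjacent pair:
  85–119 m: −αΔT+βΔS = −(1.2 × 10⁻⁴)(+3.9)+(8.1 × 10⁻⁴)(+0.77) = 1.6 × 10⁻⁴ → stable
  119–131 m: −αΔT+βΔS = −(1.2 × 10⁻⁴)(-6.8)+(8.1 × 10⁻⁴)(-0.60) = 3.3 × 10⁻⁴ → stable
  131–252 m: −αΔT+βΔS = −(1.2 × 10⁻⁴)(+4.3)+(8.1 × 10⁻⁴)(-0.32) = -7.8 × 10⁻⁴ → UNSTABLE
The 131–252 m interval has Δρ < 0: lighter water underlies denser water.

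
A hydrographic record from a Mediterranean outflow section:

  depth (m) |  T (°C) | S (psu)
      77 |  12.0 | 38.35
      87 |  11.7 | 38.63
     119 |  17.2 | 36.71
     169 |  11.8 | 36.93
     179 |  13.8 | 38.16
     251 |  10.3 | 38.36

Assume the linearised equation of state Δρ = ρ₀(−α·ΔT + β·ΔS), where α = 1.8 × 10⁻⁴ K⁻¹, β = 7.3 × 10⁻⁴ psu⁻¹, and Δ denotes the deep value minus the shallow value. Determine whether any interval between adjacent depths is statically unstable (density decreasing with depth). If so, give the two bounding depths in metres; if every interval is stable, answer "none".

87–119 m

Evaluate Δρ/ρ₀ = −αΔT + βΔS across each adjacent pair:
  77–87 m: −αΔT+βΔS = −(1.8 × 10⁻⁴)(-0.3)+(7.3 × 10⁻⁴)(+0.28) = 2.6 × 10⁻⁴ → stable
  87–119 m: −αΔT+βΔS = −(1.8 × 10⁻⁴)(+5.5)+(7.3 × 10⁻⁴)(-1.92) = -2.4 × 10⁻³ → UNSTABLE
  119–169 m: −αΔT+βΔS = −(1.8 × 10⁻⁴)(-5.4)+(7.3 × 10⁻⁴)(+0.22) = 1.1 × 10⁻³ → stable
  169–179 m: −αΔT+βΔS = −(1.8 × 10⁻⁴)(+2.0)+(7.3 × 10⁻⁴)(+1.23) = 5.4 × 10⁻⁴ → stable
  179–251 m: −αΔT+βΔS = −(1.8 × 10⁻⁴)(-3.5)+(7.3 × 10⁻⁴)(+0.20) = 7.8 × 10⁻⁴ → stable
The 87–119 m interval has Δρ < 0: lighter water underlies denser water.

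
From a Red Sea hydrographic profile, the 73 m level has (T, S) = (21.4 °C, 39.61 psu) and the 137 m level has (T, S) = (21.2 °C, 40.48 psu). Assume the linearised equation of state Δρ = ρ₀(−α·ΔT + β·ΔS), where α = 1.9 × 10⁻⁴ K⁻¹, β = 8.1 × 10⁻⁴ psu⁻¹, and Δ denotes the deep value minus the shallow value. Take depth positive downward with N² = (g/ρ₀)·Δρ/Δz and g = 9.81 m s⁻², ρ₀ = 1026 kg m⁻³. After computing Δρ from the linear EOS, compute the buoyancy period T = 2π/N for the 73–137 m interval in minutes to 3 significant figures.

ΔT = -0.2 K, ΔS = +0.87 psu (deep − shallow).
Δρ/ρ₀ = −αΔT + βΔS = 3.80 × 10⁻⁵ + 7.047 × 10⁻⁴ = 7.427 × 10⁻⁴, so Δρ ≈ 0.7620 kg m⁻³.
N² = (g/ρ₀)·Δρ/Δz = g·(Δρ/ρ₀)/Δz = 9.81 × 7.427 × 10⁻⁴ / 64 = 1.1384 × 10⁻⁴ s⁻².
N = √(1.1384 × 10⁻⁴) = 0.010670 rad s⁻¹ → T = 2π/N = 588.86 s = 9.8143 min ≈ 9.81 min.

9.81 min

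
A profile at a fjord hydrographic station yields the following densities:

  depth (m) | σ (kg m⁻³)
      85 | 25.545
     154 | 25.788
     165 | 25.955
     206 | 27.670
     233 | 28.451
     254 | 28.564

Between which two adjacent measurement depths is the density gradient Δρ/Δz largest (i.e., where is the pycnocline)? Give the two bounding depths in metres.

165–206 m

Compute the density gradient over each adjacent pair:
  85–154 m: Δρ/Δz = 0.243/69 = 3.5 × 10⁻³ kg m⁻⁴
  154–165 m: Δρ/Δz = 0.167/11 = 0.015 kg m⁻⁴
  165–206 m: Δρ/Δz = 1.715/41 = 0.042 kg m⁻⁴
  206–233 m: Δρ/Δz = 0.781/27 = 0.029 kg m⁻⁴
  233–254 m: Δρ/Δz = 0.113/21 = 5.4 × 10⁻³ kg m⁻⁴
The largest gradient is in the 165–206 m interval — the pycnocline.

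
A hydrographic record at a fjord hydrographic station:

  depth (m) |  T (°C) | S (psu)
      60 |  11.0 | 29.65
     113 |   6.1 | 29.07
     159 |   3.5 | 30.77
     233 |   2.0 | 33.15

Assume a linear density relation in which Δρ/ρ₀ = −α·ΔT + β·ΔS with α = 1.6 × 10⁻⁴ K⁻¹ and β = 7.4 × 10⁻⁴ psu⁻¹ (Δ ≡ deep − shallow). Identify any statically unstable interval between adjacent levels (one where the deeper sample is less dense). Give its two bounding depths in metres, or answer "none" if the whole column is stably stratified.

none

Evaluate Δρ/ρ₀ = −αΔT + βΔS across each adjacent pair:
  60–113 m: −αΔT+βΔS = −(1.6 × 10⁻⁴)(-4.9)+(7.4 × 10⁻⁴)(-0.58) = 3.5 × 10⁻⁴ → stable
  113–159 m: −αΔT+βΔS = −(1.6 × 10⁻⁴)(-2.6)+(7.4 × 10⁻⁴)(+1.70) = 1.7 × 10⁻³ → stable
  159–233 m: −αΔT+βΔS = −(1.6 × 10⁻⁴)(-1.5)+(7.4 × 10⁻⁴)(+2.38) = 2.0 × 10⁻³ → stable
Every interval has Δρ > 0: the column is stably stratified throughout.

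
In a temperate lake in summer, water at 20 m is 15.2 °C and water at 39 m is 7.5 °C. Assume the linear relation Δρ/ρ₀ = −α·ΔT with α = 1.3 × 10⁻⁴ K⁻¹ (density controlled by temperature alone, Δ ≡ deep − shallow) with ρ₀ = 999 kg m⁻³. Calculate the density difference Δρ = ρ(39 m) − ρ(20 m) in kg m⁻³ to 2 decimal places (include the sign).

+1.00 kg m⁻³

ΔT = -7.7 K, Δρ/ρ₀ = −αΔT = 1.001 × 10⁻³.
Δρ = 999 × (1.001 × 10⁻³) = +1.00 kg m⁻³.
Positive Δρ: denser below, stable.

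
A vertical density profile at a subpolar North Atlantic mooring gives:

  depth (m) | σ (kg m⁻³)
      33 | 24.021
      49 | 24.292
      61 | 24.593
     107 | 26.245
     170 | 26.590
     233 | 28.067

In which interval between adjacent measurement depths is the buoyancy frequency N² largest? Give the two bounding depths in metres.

Compute the density gradient over each adjacent pair:
  33–49 m: Δρ/Δz = 0.271/16 = 0.017 kg m⁻⁴
  49–61 m: Δρ/Δz = 0.301/12 = 0.025 kg m⁻⁴
  61–107 m: Δρ/Δz = 1.652/46 = 0.036 kg m⁻⁴
  107–170 m: Δρ/Δz = 0.345/63 = 5.5 × 10⁻³ kg m⁻⁴
  170–233 m: Δρ/Δz = 1.477/63 = 0.023 kg m⁻⁴
The largest gradient is in the 61–107 m interval — the pycnocline.

61–107 m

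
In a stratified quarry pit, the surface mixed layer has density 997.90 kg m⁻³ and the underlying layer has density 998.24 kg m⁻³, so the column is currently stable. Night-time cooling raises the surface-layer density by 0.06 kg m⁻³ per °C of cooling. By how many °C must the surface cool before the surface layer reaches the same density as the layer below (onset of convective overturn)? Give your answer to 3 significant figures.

5.67 °C

Density deficit of the surface layer: 998.24 − 997.90 = 0.34 kg m⁻³.
Required change = 0.34 / 0.06 = 5.67 °C.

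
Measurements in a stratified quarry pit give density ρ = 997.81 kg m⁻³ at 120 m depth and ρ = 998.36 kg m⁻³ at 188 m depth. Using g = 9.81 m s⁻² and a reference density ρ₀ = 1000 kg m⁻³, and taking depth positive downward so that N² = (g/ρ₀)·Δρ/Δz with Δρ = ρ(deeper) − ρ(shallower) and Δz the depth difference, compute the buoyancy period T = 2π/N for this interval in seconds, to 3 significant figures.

705 s

Δρ = 998.36 − 997.81 = 0.55 kg m⁻³ over Δz = 188 − 120 = 68 m.
N² = (9.81/1000) × (0.55/68) = 7.9346 × 10⁻⁵ s⁻².
N = √(7.9346 × 10⁻⁵) = 8.9076 × 10⁻³ rad s⁻¹, so T = 2π/N = 705.37 s ≈ 705 s.
N² > 0, so the interval is statically stable.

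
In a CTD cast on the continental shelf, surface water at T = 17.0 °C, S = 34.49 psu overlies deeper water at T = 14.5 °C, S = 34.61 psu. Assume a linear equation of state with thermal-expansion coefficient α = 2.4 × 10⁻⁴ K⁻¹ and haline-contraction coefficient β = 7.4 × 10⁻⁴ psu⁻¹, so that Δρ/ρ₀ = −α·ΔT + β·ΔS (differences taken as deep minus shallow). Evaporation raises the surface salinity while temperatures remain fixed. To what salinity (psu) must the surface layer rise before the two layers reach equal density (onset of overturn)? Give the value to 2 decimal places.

Neutral buoyancy requires −α(T_deep − T_surf) + β(S_deep − S_surf′) = 0.
S_surf′ = S_deep − (α/β)·ΔT = 34.61 − (2.4 × 10⁻⁴/7.4 × 10⁻⁴)·(-2.5) = 35.4208 psu.
Increase required: 35.4208 − 34.49 = 0.9308 psu.

35.42 psu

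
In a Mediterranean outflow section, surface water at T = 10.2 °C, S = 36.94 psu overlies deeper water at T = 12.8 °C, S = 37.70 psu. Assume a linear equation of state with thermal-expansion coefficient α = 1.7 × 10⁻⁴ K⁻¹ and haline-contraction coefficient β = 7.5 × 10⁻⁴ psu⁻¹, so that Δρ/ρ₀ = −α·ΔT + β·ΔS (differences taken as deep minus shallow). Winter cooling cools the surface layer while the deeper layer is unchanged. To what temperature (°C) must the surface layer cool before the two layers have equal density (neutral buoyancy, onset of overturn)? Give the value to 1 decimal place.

Neutral buoyancy requires Δρ = 0, i.e. −α(T_deep − T_surf′) + β(S_deep − S_surf) = 0.
T_surf′ = T_deep − (β/α)·ΔS = 12.8 − (7.5 × 10⁻⁴/1.7 × 10⁻⁴)·(+0.76) = 9.447 °C.
Cooling required: 10.2 − (9.447) = 0.753 °C.

9.4 °C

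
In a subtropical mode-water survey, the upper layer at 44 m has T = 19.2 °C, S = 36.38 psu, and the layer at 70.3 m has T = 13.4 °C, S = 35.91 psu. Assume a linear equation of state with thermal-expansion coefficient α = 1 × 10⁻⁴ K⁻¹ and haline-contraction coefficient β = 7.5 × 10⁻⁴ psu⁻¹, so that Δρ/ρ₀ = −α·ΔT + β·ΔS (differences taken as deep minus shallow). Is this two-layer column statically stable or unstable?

stable

ΔT = 13.4 − 19.2 = -5.8 K and ΔS = 35.91 − 36.38 = -0.47 psu (deep − shallow).
−αΔT = 5.80 × 10⁻⁴; βΔS = -3.525 × 10⁻⁴; sum Δρ/ρ₀ = 2.275 × 10⁻⁴.
Δρ/ρ₀ > 0, so Δρ > 0: deeper water is denser → statically stable.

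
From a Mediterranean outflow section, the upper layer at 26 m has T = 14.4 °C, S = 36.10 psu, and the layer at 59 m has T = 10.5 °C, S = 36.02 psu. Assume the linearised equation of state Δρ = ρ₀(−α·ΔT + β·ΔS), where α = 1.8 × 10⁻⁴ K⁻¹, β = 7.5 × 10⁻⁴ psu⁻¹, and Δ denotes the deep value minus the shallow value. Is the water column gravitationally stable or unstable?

stable

ΔT = 10.5 − 14.4 = -3.9 K and ΔS = 36.02 − 36.10 = -0.08 psu (deep − shallow).
−αΔT = 7.02 × 10⁻⁴; βΔS = -6.00 × 10⁻⁵; sum Δρ/ρ₀ = 6.42 × 10⁻⁴.
Δρ/ρ₀ > 0, so Δρ > 0: deeper water is denser → statically stable.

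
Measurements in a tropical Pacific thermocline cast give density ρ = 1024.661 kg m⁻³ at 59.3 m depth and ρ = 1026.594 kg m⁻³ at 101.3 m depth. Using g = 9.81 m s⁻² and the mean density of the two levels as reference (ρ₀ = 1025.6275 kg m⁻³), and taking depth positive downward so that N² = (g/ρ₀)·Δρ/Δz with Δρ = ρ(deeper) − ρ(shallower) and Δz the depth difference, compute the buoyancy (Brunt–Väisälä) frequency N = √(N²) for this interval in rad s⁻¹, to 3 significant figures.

Δρ = 1026.594 − 1024.661 = 1.933 kg m⁻³ over Δz = 101.3 − 59.3 = 42 m.
N² = (9.81/1025.6275) × (1.933/42) = 4.4021 × 10⁻⁴ s⁻².
N = √(4.4021 × 10⁻⁴) = 0.020981 rad s⁻¹ ≈ 0.0210 rad s⁻¹.

0.0210 rad s⁻¹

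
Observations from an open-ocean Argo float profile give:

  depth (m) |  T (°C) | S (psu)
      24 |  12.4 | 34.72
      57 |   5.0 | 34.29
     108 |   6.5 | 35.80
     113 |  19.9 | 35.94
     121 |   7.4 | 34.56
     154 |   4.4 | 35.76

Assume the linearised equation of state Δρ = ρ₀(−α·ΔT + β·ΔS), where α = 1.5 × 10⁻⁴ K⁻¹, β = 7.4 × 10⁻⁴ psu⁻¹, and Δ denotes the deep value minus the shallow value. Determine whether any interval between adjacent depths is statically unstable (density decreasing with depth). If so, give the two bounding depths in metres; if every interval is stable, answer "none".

108–113 m

Evaluate Δρ/ρ₀ = −αΔT + βΔS across each adjacent pair:
  24–57 m: −αΔT+βΔS = −(1.5 × 10⁻⁴)(-7.4)+(7.4 × 10⁻⁴)(-0.43) = 7.9 × 10⁻⁴ → stable
  57–108 m: −αΔT+βΔS = −(1.5 × 10⁻⁴)(+1.5)+(7.4 × 10⁻⁴)(+1.51) = 8.9 × 10⁻⁴ → stable
  108–113 m: −αΔT+βΔS = −(1.5 × 10⁻⁴)(+13.4)+(7.4 × 10⁻⁴)(+0.14) = -1.9 × 10⁻³ → UNSTABLE
  113–121 m: −αΔT+βΔS = −(1.5 × 10⁻⁴)(-12.5)+(7.4 × 10⁻⁴)(-1.38) = 8.5 × 10⁻⁴ → stable
  121–154 m: −αΔT+βΔS = −(1.5 × 10⁻⁴)(-3.0)+(7.4 × 10⁻⁴)(+1.20) = 1.3 × 10⁻³ → stable
The 108–113 m interval has Δρ < 0: lighter water underlies denser water.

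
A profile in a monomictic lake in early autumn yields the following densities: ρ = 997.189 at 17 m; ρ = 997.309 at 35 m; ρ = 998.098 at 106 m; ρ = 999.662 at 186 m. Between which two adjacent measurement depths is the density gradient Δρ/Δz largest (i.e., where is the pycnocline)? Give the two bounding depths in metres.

Compute the density gradient over each adjacent pair:
  17–35 m: Δρ/Δz = 0.120/18 = 6.7 × 10⁻³ kg m⁻⁴
  35–106 m: Δρ/Δz = 0.789/71 = 0.011 kg m⁻⁴
  106–186 m: Δρ/Δz = 1.564/80 = 0.020 kg m⁻⁴
The largest gradient is in the 106–186 m interval — the pycnocline.

106–186 m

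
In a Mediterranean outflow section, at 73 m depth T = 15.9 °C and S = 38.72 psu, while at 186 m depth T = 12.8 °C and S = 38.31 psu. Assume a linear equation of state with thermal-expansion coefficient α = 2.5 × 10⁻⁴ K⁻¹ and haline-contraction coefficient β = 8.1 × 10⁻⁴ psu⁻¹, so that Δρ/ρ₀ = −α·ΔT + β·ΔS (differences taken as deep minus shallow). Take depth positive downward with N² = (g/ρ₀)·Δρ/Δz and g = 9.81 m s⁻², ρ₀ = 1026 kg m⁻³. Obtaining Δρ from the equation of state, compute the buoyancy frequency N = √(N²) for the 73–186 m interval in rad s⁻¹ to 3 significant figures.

6.20 × 10⁻³ rad s⁻¹

ΔT = -3.1 K, ΔS = -0.41 psu (deep − shallow).
Δρ/ρ₀ = −αΔT + βΔS = 7.75 × 10⁻⁴ − 3.321 × 10⁻⁴ = 4.429 × 10⁻⁴, so Δρ ≈ 0.4544 kg m⁻³.
N² = (g/ρ₀)·Δρ/Δz = g·(Δρ/ρ₀)/Δz = 9.81 × 4.429 × 10⁻⁴ / 113 = 3.8450 × 10⁻⁵ s⁻².
N = √(3.8450 × 10⁻⁵) = 6.2008 × 10⁻³ rad s⁻¹ ≈ 6.20 × 10⁻³ rad s⁻¹.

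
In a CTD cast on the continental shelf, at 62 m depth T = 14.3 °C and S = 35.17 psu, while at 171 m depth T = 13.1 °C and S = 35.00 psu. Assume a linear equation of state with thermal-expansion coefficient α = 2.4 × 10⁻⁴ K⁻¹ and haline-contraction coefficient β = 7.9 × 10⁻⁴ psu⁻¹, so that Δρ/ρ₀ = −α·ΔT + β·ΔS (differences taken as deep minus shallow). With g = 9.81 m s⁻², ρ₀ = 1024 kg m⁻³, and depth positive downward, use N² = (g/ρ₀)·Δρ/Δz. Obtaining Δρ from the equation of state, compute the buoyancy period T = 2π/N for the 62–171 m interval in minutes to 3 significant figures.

ΔT = -1.2 K, ΔS = -0.17 psu (deep − shallow).
Δρ/ρ₀ = −αΔT + βΔS = 2.88 × 10⁻⁴ − 1.343 × 10⁻⁴ = 1.537 × 10⁻⁴, so Δρ ≈ 0.1574 kg m⁻³.
N² = (g/ρ₀)·Δρ/Δz = g·(Δρ/ρ₀)/Δz = 9.81 × 1.537 × 10⁻⁴ / 109 = 1.3833 × 10⁻⁵ s⁻².
N = √(1.3833 × 10⁻⁵) = 3.7193 × 10⁻³ rad s⁻¹ → T = 2π/N = 1.6893 × 10³ s = 28.155 min ≈ 28.2 min.

28.2 min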